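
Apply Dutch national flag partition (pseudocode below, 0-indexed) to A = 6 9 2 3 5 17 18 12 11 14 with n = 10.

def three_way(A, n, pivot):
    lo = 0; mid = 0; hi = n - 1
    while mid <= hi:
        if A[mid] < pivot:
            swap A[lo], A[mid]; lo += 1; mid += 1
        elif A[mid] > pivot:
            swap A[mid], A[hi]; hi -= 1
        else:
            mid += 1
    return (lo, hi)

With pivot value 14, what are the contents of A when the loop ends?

pivot = 14; lo=0, mid=0, hi=9
A[mid]=6<14: swap A[0],A[0]; lo=1,mid=1 → 6 9 2 3 5 17 18 12 11 14
A[mid]=9<14: swap A[1],A[1]; lo=2,mid=2 → 6 9 2 3 5 17 18 12 11 14
A[mid]=2<14: swap A[2],A[2]; lo=3,mid=3 → 6 9 2 3 5 17 18 12 11 14
A[mid]=3<14: swap A[3],A[3]; lo=4,mid=4 → 6 9 2 3 5 17 18 12 11 14
A[mid]=5<14: swap A[4],A[4]; lo=5,mid=5 → 6 9 2 3 5 17 18 12 11 14
A[mid]=17>14: swap A[5],A[9]; hi=8 → 6 9 2 3 5 14 18 12 11 17
A[mid]=14=14: mid=6
A[mid]=18>14: swap A[6],A[8]; hi=7 → 6 9 2 3 5 14 11 12 18 17
A[mid]=11<14: swap A[5],A[6]; lo=6,mid=7 → 6 9 2 3 5 11 14 12 18 17
A[mid]=12<14: swap A[6],A[7]; lo=7,mid=8 → 6 9 2 3 5 11 12 14 18 17
end: lo=7, hi=7; A = 6 9 2 3 5 11 12 14 18 17

6 9 2 3 5 11 12 14 18 17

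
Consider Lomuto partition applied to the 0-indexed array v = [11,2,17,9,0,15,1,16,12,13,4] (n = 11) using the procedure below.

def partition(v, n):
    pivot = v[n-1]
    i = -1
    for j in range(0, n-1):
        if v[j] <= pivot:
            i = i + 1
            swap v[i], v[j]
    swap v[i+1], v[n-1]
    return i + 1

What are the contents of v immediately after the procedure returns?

[2,0,1,4,11,15,17,16,12,13,9]

pivot = v[10] = 4; i = -1
j=0: v[0]=11 > 4 → no swap
j=1: v[1]=2 ≤ 4 → i=0, swap v[0],v[1] → [2,11,17,9,0,15,1,16,12,13,4]
j=2: v[2]=17 > 4 → no swap
j=3: v[3]=9 > 4 → no swap
j=4: v[4]=0 ≤ 4 → i=1, swap v[1],v[4] → [2,0,17,9,11,15,1,16,12,13,4]
j=5: v[5]=15 > 4 → no swap
j=6: v[6]=1 ≤ 4 → i=2, swap v[2],v[6] → [2,0,1,9,11,15,17,16,12,13,4]
j=7: v[7]=16 > 4 → no swap
j=8: v[8]=12 > 4 → no swap
j=9: v[9]=13 > 4 → no swap
final swap v[3],v[10] → [2,0,1,4,11,15,17,16,12,13,9]; return 3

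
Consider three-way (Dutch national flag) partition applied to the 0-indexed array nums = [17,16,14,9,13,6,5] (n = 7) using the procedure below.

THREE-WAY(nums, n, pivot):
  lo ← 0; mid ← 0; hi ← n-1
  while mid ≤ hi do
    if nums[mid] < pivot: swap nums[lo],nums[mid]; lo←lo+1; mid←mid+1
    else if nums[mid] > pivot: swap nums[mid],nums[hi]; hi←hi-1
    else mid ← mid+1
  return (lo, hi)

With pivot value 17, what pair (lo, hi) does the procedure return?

pivot = 17; lo=0, mid=0, hi=6
nums[mid]=17=17: mid=1
nums[mid]=16<17: swap nums[0],nums[1]; lo=1,mid=2 → [16,17,14,9,13,6,5]
nums[mid]=14<17: swap nums[1],nums[2]; lo=2,mid=3 → [16,14,17,9,13,6,5]
nums[mid]=9<17: swap nums[2],nums[3]; lo=3,mid=4 → [16,14,9,17,13,6,5]
nums[mid]=13<17: swap nums[3],nums[4]; lo=4,mid=5 → [16,14,9,13,17,6,5]
nums[mid]=6<17: swap nums[4],nums[5]; lo=5,mid=6 → [16,14,9,13,6,17,5]
nums[mid]=5<17: swap nums[5],nums[6]; lo=6,mid=7 → [16,14,9,13,6,5,17]
end: lo=6, hi=6; nums = [16,14,9,13,6,5,17]

(6, 6)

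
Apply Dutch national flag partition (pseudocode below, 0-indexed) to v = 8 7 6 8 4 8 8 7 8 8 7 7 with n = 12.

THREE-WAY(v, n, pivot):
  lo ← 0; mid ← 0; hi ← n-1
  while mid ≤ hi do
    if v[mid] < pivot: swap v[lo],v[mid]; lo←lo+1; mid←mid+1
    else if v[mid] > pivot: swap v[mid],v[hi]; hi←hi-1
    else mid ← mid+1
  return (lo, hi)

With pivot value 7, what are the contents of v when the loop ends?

6 4 7 7 7 7 8 8 8 8 8 8

lo=0 mid=0 hi=11
8>7: swap(0,11), hi=10 ⇒ 7 7 6 8 4 8 8 7 8 8 7 8
7=7: mid=1
7=7: mid=2
6<7: swap(0,2), lo=1 mid=3 ⇒ 6 7 7 8 4 8 8 7 8 8 7 8
8>7: swap(3,10), hi=9 ⇒ 6 7 7 7 4 8 8 7 8 8 8 8
7=7: mid=4
4<7: swap(1,4), lo=2 mid=5 ⇒ 6 4 7 7 7 8 8 7 8 8 8 8
8>7: swap(5,9), hi=8 ⇒ 6 4 7 7 7 8 8 7 8 8 8 8
8>7: swap(5,8), hi=7 ⇒ 6 4 7 7 7 8 8 7 8 8 8 8
8>7: swap(5,7), hi=6 ⇒ 6 4 7 7 7 7 8 8 8 8 8 8
7=7: mid=6
8>7: swap(6,6), hi=5 ⇒ 6 4 7 7 7 7 8 8 8 8 8 8
done. lo=2 hi=5; v=6 4 7 7 7 7 8 8 8 8 8 8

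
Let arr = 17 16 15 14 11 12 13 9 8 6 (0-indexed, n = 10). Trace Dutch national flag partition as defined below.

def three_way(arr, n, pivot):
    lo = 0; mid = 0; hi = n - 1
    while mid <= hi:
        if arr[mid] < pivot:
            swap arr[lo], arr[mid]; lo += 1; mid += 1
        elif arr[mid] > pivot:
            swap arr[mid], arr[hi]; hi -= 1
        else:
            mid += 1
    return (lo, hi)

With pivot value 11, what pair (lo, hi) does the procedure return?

(3, 3)

pivot = 11; lo=0, mid=0, hi=9
arr[mid]=17>11: swap arr[0],arr[9]; hi=8 → 6 16 15 14 11 12 13 9 8 17
arr[mid]=6<11: swap arr[0],arr[0]; lo=1,mid=1 → 6 16 15 14 11 12 13 9 8 17
arr[mid]=16>11: swap arr[1],arr[8]; hi=7 → 6 8 15 14 11 12 13 9 16 17
arr[mid]=8<11: swap arr[1],arr[1]; lo=2,mid=2 → 6 8 15 14 11 12 13 9 16 17
arr[mid]=15>11: swap arr[2],arr[7]; hi=6 → 6 8 9 14 11 12 13 15 16 17
arr[mid]=9<11: swap arr[2],arr[2]; lo=3,mid=3 → 6 8 9 14 11 12 13 15 16 17
arr[mid]=14>11: swap arr[3],arr[6]; hi=5 → 6 8 9 13 11 12 14 15 16 17
arr[mid]=13>11: swap arr[3],arr[5]; hi=4 → 6 8 9 12 11 13 14 15 16 17
arr[mid]=12>11: swap arr[3],arr[4]; hi=3 → 6 8 9 11 12 13 14 15 16 17
arr[mid]=11=11: mid=4
end: lo=3, hi=3; arr = 6 8 9 11 12 13 14 15 16 17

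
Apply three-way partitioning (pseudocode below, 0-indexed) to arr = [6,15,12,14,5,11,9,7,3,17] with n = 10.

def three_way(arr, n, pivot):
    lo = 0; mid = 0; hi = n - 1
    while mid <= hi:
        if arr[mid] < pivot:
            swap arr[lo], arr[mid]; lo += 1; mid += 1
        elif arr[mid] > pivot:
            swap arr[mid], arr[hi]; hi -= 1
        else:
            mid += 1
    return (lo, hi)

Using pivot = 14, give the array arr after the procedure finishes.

[6,3,12,5,11,9,7,14,17,15]

lo=0 mid=0 hi=9
6<14: swap(0,0), lo=1 mid=1 ⇒ [6,15,12,14,5,11,9,7,3,17]
15>14: swap(1,9), hi=8 ⇒ [6,17,12,14,5,11,9,7,3,15]
17>14: swap(1,8), hi=7 ⇒ [6,3,12,14,5,11,9,7,17,15]
3<14: swap(1,1), lo=2 mid=2 ⇒ [6,3,12,14,5,11,9,7,17,15]
12<14: swap(2,2), lo=3 mid=3 ⇒ [6,3,12,14,5,11,9,7,17,15]
14=14: mid=4
5<14: swap(3,4), lo=4 mid=5 ⇒ [6,3,12,5,14,11,9,7,17,15]
11<14: swap(4,5), lo=5 mid=6 ⇒ [6,3,12,5,11,14,9,7,17,15]
9<14: swap(5,6), lo=6 mid=7 ⇒ [6,3,12,5,11,9,14,7,17,15]
7<14: swap(6,7), lo=7 mid=8 ⇒ [6,3,12,5,11,9,7,14,17,15]
done. lo=7 hi=7; arr=[6,3,12,5,11,9,7,14,17,15]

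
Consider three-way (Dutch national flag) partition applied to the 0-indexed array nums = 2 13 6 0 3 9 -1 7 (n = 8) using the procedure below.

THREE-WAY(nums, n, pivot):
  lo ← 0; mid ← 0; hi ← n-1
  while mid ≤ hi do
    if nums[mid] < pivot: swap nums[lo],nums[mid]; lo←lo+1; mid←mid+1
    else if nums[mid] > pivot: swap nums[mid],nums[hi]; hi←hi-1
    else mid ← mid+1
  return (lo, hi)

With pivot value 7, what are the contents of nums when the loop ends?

2 6 0 3 -1 7 9 13

pivot = 7; lo=0, mid=0, hi=7
nums[mid]=2<7: swap nums[0],nums[0]; lo=1,mid=1 → 2 13 6 0 3 9 -1 7
nums[mid]=13>7: swap nums[1],nums[7]; hi=6 → 2 7 6 0 3 9 -1 13
nums[mid]=7=7: mid=2
nums[mid]=6<7: swap nums[1],nums[2]; lo=2,mid=3 → 2 6 7 0 3 9 -1 13
nums[mid]=0<7: swap nums[2],nums[3]; lo=3,mid=4 → 2 6 0 7 3 9 -1 13
nums[mid]=3<7: swap nums[3],nums[4]; lo=4,mid=5 → 2 6 0 3 7 9 -1 13
nums[mid]=9>7: swap nums[5],nums[6]; hi=5 → 2 6 0 3 7 -1 9 13
nums[mid]=-1<7: swap nums[4],nums[5]; lo=5,mid=6 → 2 6 0 3 -1 7 9 13
end: lo=5, hi=5; nums = 2 6 0 3 -1 7 9 13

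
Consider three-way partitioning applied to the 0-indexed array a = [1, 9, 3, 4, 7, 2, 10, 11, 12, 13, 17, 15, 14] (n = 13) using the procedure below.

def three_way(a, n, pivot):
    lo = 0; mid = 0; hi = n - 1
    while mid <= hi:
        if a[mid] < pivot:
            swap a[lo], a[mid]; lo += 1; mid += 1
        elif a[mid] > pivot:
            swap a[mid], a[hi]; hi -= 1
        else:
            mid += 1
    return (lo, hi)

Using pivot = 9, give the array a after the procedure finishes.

[1, 3, 4, 7, 2, 9, 11, 12, 13, 17, 15, 14, 10]

lo=0 mid=0 hi=12
1<9: swap(0,0), lo=1 mid=1 ⇒ [1, 9, 3, 4, 7, 2, 10, 11, 12, 13, 17, 15, 14]
9=9: mid=2
3<9: swap(1,2), lo=2 mid=3 ⇒ [1, 3, 9, 4, 7, 2, 10, 11, 12, 13, 17, 15, 14]
4<9: swap(2,3), lo=3 mid=4 ⇒ [1, 3, 4, 9, 7, 2, 10, 11, 12, 13, 17, 15, 14]
7<9: swap(3,4), lo=4 mid=5 ⇒ [1, 3, 4, 7, 9, 2, 10, 11, 12, 13, 17, 15, 14]
2<9: swap(4,5), lo=5 mid=6 ⇒ [1, 3, 4, 7, 2, 9, 10, 11, 12, 13, 17, 15, 14]
10>9: swap(6,12), hi=11 ⇒ [1, 3, 4, 7, 2, 9, 14, 11, 12, 13, 17, 15, 10]
14>9: swap(6,11), hi=10 ⇒ [1, 3, 4, 7, 2, 9, 15, 11, 12, 13, 17, 14, 10]
15>9: swap(6,10), hi=9 ⇒ [1, 3, 4, 7, 2, 9, 17, 11, 12, 13, 15, 14, 10]
17>9: swap(6,9), hi=8 ⇒ [1, 3, 4, 7, 2, 9, 13, 11, 12, 17, 15, 14, 10]
13>9: swap(6,8), hi=7 ⇒ [1, 3, 4, 7, 2, 9, 12, 11, 13, 17, 15, 14, 10]
12>9: swap(6,7), hi=6 ⇒ [1, 3, 4, 7, 2, 9, 11, 12, 13, 17, 15, 14, 10]
11>9: swap(6,6), hi=5 ⇒ [1, 3, 4, 7, 2, 9, 11, 12, 13, 17, 15, 14, 10]
done. lo=5 hi=5; a=[1, 3, 4, 7, 2, 9, 11, 12, 13, 17, 15, 14, 10]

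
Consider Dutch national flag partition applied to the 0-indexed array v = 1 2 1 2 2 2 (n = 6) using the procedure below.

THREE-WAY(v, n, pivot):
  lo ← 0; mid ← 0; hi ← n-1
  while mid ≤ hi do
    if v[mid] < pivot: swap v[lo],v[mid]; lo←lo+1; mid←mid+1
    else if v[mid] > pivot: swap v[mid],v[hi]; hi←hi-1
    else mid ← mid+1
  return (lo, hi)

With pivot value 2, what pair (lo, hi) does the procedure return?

(2, 5)

pivot = 2; lo=0, mid=0, hi=5
v[mid]=1<2: swap v[0],v[0]; lo=1,mid=1 → 1 2 1 2 2 2
v[mid]=2=2: mid=2
v[mid]=1<2: swap v[1],v[2]; lo=2,mid=3 → 1 1 2 2 2 2
v[mid]=2=2: mid=4
v[mid]=2=2: mid=5
v[mid]=2=2: mid=6
end: lo=2, hi=5; v = 1 1 2 2 2 2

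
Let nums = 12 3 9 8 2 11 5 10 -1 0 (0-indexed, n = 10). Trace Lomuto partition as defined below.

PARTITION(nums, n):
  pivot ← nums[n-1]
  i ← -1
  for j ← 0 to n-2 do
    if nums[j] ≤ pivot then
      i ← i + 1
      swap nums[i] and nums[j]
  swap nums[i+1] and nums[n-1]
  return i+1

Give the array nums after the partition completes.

-1 0 9 8 2 11 5 10 12 3

pivot = nums[9] = 0; i = -1
j=0: nums[0]=12 > 0 → no swap
j=1: nums[1]=3 > 0 → no swap
j=2: nums[2]=9 > 0 → no swap
j=3: nums[3]=8 > 0 → no swap
j=4: nums[4]=2 > 0 → no swap
j=5: nums[5]=11 > 0 → no swap
j=6: nums[6]=5 > 0 → no swap
j=7: nums[7]=10 > 0 → no swap
j=8: nums[8]=-1 ≤ 0 → i=0, swap nums[0],nums[8] → -1 3 9 8 2 11 5 10 12 0
final swap nums[1],nums[9] → -1 0 9 8 2 11 5 10 12 3; return 1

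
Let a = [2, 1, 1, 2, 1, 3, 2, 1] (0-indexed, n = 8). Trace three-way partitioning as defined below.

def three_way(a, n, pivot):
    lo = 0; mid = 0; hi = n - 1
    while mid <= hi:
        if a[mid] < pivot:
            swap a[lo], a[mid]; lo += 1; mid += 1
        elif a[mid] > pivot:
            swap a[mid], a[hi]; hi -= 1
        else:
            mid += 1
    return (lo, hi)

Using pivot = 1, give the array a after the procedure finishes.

[1, 1, 1, 1, 3, 2, 2, 2]

lo=0 mid=0 hi=7
2>1: swap(0,7), hi=6 ⇒ [1, 1, 1, 2, 1, 3, 2, 2]
1=1: mid=1
1=1: mid=2
1=1: mid=3
2>1: swap(3,6), hi=5 ⇒ [1, 1, 1, 2, 1, 3, 2, 2]
2>1: swap(3,5), hi=4 ⇒ [1, 1, 1, 3, 1, 2, 2, 2]
3>1: swap(3,4), hi=3 ⇒ [1, 1, 1, 1, 3, 2, 2, 2]
1=1: mid=4
done. lo=0 hi=3; a=[1, 1, 1, 1, 3, 2, 2, 2]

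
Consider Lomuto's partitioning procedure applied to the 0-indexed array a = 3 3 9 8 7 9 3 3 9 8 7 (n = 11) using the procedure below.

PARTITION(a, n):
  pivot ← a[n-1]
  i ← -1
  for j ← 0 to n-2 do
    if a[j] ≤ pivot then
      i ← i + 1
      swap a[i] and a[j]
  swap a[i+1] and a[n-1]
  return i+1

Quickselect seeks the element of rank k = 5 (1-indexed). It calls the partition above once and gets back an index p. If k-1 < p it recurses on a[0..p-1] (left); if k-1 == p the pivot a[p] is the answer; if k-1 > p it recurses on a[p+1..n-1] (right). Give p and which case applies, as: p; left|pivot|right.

pivot = a[10] = 7; i = -1
j=0: a[0]=3 ≤ 7 → i=0, swap a[0],a[0] (no change) → 3 3 9 8 7 9 3 3 9 8 7
j=1: a[1]=3 ≤ 7 → i=1, swap a[1],a[1] (no change) → 3 3 9 8 7 9 3 3 9 8 7
j=2: a[2]=9 > 7 → no swap
j=3: a[3]=8 > 7 → no swap
j=4: a[4]=7 ≤ 7 → i=2, swap a[2],a[4] → 3 3 7 8 9 9 3 3 9 8 7
j=5: a[5]=9 > 7 → no swap
j=6: a[6]=3 ≤ 7 → i=3, swap a[3],a[6] → 3 3 7 3 9 9 8 3 9 8 7
j=7: a[7]=3 ≤ 7 → i=4, swap a[4],a[7] → 3 3 7 3 3 9 8 9 9 8 7
j=8: a[8]=9 > 7 → no swap
j=9: a[9]=8 > 7 → no swap
final swap a[5],a[10] → 3 3 7 3 3 7 8 9 9 8 9; return 5
p = 5; k-1 = 4 < 5 ⇒ left

5; left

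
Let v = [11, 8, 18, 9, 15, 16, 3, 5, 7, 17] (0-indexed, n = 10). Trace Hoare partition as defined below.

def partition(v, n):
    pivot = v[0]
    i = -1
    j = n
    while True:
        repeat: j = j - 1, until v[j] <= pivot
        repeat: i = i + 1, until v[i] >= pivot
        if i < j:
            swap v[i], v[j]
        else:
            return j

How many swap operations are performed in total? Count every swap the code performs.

pivot = v[0] = 11; i = -1, j = 10
j→8 (v[8]=7≤11), i→0 (v[0]=11≥11); i<j, swap → [7, 8, 18, 9, 15, 16, 3, 5, 11, 17]
j→7 (v[7]=5≤11), i→2 (v[2]=18≥11); i<j, swap → [7, 8, 5, 9, 15, 16, 3, 18, 11, 17]
j→6 (v[6]=3≤11), i→4 (v[4]=15≥11); i<j, swap → [7, 8, 5, 9, 3, 16, 15, 18, 11, 17]
j→4, i→5; i≥j, return j=4. v = [7, 8, 5, 9, 3, 16, 15, 18, 11, 17]

3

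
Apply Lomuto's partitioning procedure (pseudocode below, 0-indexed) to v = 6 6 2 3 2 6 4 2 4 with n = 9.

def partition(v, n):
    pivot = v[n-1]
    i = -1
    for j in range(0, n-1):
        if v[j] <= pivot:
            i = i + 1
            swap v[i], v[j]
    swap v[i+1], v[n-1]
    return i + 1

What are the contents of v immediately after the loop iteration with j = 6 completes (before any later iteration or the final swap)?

2 3 2 4 6 6 6 2 4

pivot = v[8] = 4; i = -1
j=0: v[0]=6 > 4 → no swap
j=1: v[1]=6 > 4 → no swap
j=2: v[2]=2 ≤ 4 → i=0, swap v[0],v[2] → 2 6 6 3 2 6 4 2 4
j=3: v[3]=3 ≤ 4 → i=1, swap v[1],v[3] → 2 3 6 6 2 6 4 2 4
j=4: v[4]=2 ≤ 4 → i=2, swap v[2],v[4] → 2 3 2 6 6 6 4 2 4
j=5: v[5]=6 > 4 → no swap
j=6: v[6]=4 ≤ 4 → i=3, swap v[3],v[6] → 2 3 2 4 6 6 6 2 4
(after j=6) v = 2 3 2 4 6 6 6 2 4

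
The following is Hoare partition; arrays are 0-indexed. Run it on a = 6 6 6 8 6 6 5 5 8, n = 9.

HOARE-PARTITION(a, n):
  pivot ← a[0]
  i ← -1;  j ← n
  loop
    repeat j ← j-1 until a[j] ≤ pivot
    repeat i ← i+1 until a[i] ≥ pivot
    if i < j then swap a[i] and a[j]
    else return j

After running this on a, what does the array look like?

5 5 6 6 8 6 6 6 8

pivot = a[0] = 6; i = -1, j = 9
j→7 (a[7]=5≤6), i→0 (a[0]=6≥6); i<j, swap → 5 6 6 8 6 6 5 6 8
j→6 (a[6]=5≤6), i→1 (a[1]=6≥6); i<j, swap → 5 5 6 8 6 6 6 6 8
j→5 (a[5]=6≤6), i→2 (a[2]=6≥6); i<j, swap → 5 5 6 8 6 6 6 6 8
j→4 (a[4]=6≤6), i→3 (a[3]=8≥6); i<j, swap → 5 5 6 6 8 6 6 6 8
j→3, i→4; i≥j, return j=3. a = 5 5 6 6 8 6 6 6 8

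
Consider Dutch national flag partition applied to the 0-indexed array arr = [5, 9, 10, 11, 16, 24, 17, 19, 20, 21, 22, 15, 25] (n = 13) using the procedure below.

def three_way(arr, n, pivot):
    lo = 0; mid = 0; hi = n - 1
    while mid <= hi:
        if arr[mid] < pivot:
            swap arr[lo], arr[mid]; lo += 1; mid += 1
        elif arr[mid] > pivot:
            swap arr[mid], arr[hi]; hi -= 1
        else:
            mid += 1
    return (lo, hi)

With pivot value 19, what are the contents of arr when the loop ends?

lo=0 mid=0 hi=12
5<19: swap(0,0), lo=1 mid=1 ⇒ [5, 9, 10, 11, 16, 24, 17, 19, 20, 21, 22, 15, 25]
9<19: swap(1,1), lo=2 mid=2 ⇒ [5, 9, 10, 11, 16, 24, 17, 19, 20, 21, 22, 15, 25]
10<19: swap(2,2), lo=3 mid=3 ⇒ [5, 9, 10, 11, 16, 24, 17, 19, 20, 21, 22, 15, 25]
11<19: swap(3,3), lo=4 mid=4 ⇒ [5, 9, 10, 11, 16, 24, 17, 19, 20, 21, 22, 15, 25]
16<19: swap(4,4), lo=5 mid=5 ⇒ [5, 9, 10, 11, 16, 24, 17, 19, 20, 21, 22, 15, 25]
24>19: swap(5,12), hi=11 ⇒ [5, 9, 10, 11, 16, 25, 17, 19, 20, 21, 22, 15, 24]
25>19: swap(5,11), hi=10 ⇒ [5, 9, 10, 11, 16, 15, 17, 19, 20, 21, 22, 25, 24]
15<19: swap(5,5), lo=6 mid=6 ⇒ [5, 9, 10, 11, 16, 15, 17, 19, 20, 21, 22, 25, 24]
17<19: swap(6,6), lo=7 mid=7 ⇒ [5, 9, 10, 11, 16, 15, 17, 19, 20, 21, 22, 25, 24]
19=19: mid=8
20>19: swap(8,10), hi=9 ⇒ [5, 9, 10, 11, 16, 15, 17, 19, 22, 21, 20, 25, 24]
22>19: swap(8,9), hi=8 ⇒ [5, 9, 10, 11, 16, 15, 17, 19, 21, 22, 20, 25, 24]
21>19: swap(8,8), hi=7 ⇒ [5, 9, 10, 11, 16, 15, 17, 19, 21, 22, 20, 25, 24]
done. lo=7 hi=7; arr=[5, 9, 10, 11, 16, 15, 17, 19, 21, 22, 20, 25, 24]

[5, 9, 10, 11, 16, 15, 17, 19, 21, 22, 20, 25, 24]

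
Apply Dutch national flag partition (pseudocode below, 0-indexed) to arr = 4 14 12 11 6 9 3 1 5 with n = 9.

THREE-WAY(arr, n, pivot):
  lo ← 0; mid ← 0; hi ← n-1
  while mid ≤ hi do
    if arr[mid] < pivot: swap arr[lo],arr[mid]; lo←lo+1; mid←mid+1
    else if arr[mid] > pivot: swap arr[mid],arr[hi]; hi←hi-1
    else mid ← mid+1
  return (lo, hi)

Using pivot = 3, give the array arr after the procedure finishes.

1 3 11 6 9 12 14 5 4

lo=0 mid=0 hi=8
4>3: swap(0,8), hi=7 ⇒ 5 14 12 11 6 9 3 1 4
5>3: swap(0,7), hi=6 ⇒ 1 14 12 11 6 9 3 5 4
1<3: swap(0,0), lo=1 mid=1 ⇒ 1 14 12 11 6 9 3 5 4
14>3: swap(1,6), hi=5 ⇒ 1 3 12 11 6 9 14 5 4
3=3: mid=2
12>3: swap(2,5), hi=4 ⇒ 1 3 9 11 6 12 14 5 4
9>3: swap(2,4), hi=3 ⇒ 1 3 6 11 9 12 14 5 4
6>3: swap(2,3), hi=2 ⇒ 1 3 11 6 9 12 14 5 4
11>3: swap(2,2), hi=1 ⇒ 1 3 11 6 9 12 14 5 4
done. lo=1 hi=1; arr=1 3 11 6 9 12 14 5 4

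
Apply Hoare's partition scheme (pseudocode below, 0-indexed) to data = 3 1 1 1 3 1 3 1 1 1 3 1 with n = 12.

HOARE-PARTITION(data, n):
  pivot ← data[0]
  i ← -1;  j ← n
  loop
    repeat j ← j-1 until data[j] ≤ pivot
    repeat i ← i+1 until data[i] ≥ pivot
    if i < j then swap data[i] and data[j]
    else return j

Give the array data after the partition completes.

pivot = data[0] = 3; i = -1, j = 12
j→11 (data[11]=1≤3), i→0 (data[0]=3≥3); i<j, swap → 1 1 1 1 3 1 3 1 1 1 3 3
j→10 (data[10]=3≤3), i→4 (data[4]=3≥3); i<j, swap → 1 1 1 1 3 1 3 1 1 1 3 3
j→9 (data[9]=1≤3), i→6 (data[6]=3≥3); i<j, swap → 1 1 1 1 3 1 1 1 1 3 3 3
j→8, i→9; i≥j, return j=8. data = 1 1 1 1 3 1 1 1 1 3 3 3

1 1 1 1 3 1 1 1 1 3 3 3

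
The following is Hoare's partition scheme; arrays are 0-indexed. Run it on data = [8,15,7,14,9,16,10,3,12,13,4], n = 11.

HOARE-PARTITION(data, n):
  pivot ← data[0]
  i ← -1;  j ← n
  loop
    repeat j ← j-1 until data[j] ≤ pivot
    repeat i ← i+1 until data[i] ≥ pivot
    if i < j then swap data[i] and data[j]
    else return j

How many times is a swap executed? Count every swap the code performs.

pivot=8
j stops at 10 (4), i stops at 0 (8); swap ⇒ [4,15,7,14,9,16,10,3,12,13,8]
j stops at 7 (3), i stops at 1 (15); swap ⇒ [4,3,7,14,9,16,10,15,12,13,8]
j stops at 2, i stops at 3; i≥j ⇒ return 2. data=[4,3,7,14,9,16,10,15,12,13,8]

2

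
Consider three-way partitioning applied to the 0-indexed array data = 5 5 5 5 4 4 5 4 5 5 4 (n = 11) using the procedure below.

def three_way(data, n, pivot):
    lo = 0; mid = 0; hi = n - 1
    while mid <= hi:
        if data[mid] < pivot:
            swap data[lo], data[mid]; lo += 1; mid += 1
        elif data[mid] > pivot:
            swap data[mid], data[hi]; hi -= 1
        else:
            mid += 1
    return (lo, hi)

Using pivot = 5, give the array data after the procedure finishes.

pivot = 5; lo=0, mid=0, hi=10
data[mid]=5=5: mid=1
data[mid]=5=5: mid=2
data[mid]=5=5: mid=3
data[mid]=5=5: mid=4
data[mid]=4<5: swap data[0],data[4]; lo=1,mid=5 → 4 5 5 5 5 4 5 4 5 5 4
data[mid]=4<5: swap data[1],data[5]; lo=2,mid=6 → 4 4 5 5 5 5 5 4 5 5 4
data[mid]=5=5: mid=7
data[mid]=4<5: swap data[2],data[7]; lo=3,mid=8 → 4 4 4 5 5 5 5 5 5 5 4
data[mid]=5=5: mid=9
data[mid]=5=5: mid=10
data[mid]=4<5: swap data[3],data[10]; lo=4,mid=11 → 4 4 4 4 5 5 5 5 5 5 5
end: lo=4, hi=10; data = 4 4 4 4 5 5 5 5 5 5 5

4 4 4 4 5 5 5 5 5 5 5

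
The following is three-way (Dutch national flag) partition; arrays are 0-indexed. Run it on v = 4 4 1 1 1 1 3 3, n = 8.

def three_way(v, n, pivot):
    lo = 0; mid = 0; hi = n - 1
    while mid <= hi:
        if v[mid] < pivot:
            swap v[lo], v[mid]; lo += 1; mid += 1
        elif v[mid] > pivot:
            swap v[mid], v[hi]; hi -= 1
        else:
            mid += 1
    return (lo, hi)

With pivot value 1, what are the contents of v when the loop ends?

pivot = 1; lo=0, mid=0, hi=7
v[mid]=4>1: swap v[0],v[7]; hi=6 → 3 4 1 1 1 1 3 4
v[mid]=3>1: swap v[0],v[6]; hi=5 → 3 4 1 1 1 1 3 4
v[mid]=3>1: swap v[0],v[5]; hi=4 → 1 4 1 1 1 3 3 4
v[mid]=1=1: mid=1
v[mid]=4>1: swap v[1],v[4]; hi=3 → 1 1 1 1 4 3 3 4
v[mid]=1=1: mid=2
v[mid]=1=1: mid=3
v[mid]=1=1: mid=4
end: lo=0, hi=3; v = 1 1 1 1 4 3 3 4

1 1 1 1 4 3 3 4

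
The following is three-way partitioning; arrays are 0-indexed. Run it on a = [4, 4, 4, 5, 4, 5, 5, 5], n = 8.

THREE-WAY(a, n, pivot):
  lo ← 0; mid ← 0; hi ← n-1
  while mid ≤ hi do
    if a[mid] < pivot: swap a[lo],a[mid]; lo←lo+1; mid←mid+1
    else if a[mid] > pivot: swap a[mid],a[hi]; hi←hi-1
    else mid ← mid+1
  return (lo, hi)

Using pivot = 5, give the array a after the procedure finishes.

[4, 4, 4, 4, 5, 5, 5, 5]

pivot = 5; lo=0, mid=0, hi=7
a[mid]=4<5: swap a[0],a[0]; lo=1,mid=1 → [4, 4, 4, 5, 4, 5, 5, 5]
a[mid]=4<5: swap a[1],a[1]; lo=2,mid=2 → [4, 4, 4, 5, 4, 5, 5, 5]
a[mid]=4<5: swap a[2],a[2]; lo=3,mid=3 → [4, 4, 4, 5, 4, 5, 5, 5]
a[mid]=5=5: mid=4
a[mid]=4<5: swap a[3],a[4]; lo=4,mid=5 → [4, 4, 4, 4, 5, 5, 5, 5]
a[mid]=5=5: mid=6
a[mid]=5=5: mid=7
a[mid]=5=5: mid=8
end: lo=4, hi=7; a = [4, 4, 4, 4, 5, 5, 5, 5]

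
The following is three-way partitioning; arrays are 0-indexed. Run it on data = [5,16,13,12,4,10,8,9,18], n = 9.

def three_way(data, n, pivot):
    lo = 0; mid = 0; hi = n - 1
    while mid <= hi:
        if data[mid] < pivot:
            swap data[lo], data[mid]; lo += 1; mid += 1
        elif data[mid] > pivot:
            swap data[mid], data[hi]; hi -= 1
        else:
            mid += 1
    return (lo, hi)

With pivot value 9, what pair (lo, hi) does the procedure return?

(3, 3)

lo=0 mid=0 hi=8
5<9: swap(0,0), lo=1 mid=1 ⇒ [5,16,13,12,4,10,8,9,18]
16>9: swap(1,8), hi=7 ⇒ [5,18,13,12,4,10,8,9,16]
18>9: swap(1,7), hi=6 ⇒ [5,9,13,12,4,10,8,18,16]
9=9: mid=2
13>9: swap(2,6), hi=5 ⇒ [5,9,8,12,4,10,13,18,16]
8<9: swap(1,2), lo=2 mid=3 ⇒ [5,8,9,12,4,10,13,18,16]
12>9: swap(3,5), hi=4 ⇒ [5,8,9,10,4,12,13,18,16]
10>9: swap(3,4), hi=3 ⇒ [5,8,9,4,10,12,13,18,16]
4<9: swap(2,3), lo=3 mid=4 ⇒ [5,8,4,9,10,12,13,18,16]
done. lo=3 hi=3; data=[5,8,4,9,10,12,13,18,16]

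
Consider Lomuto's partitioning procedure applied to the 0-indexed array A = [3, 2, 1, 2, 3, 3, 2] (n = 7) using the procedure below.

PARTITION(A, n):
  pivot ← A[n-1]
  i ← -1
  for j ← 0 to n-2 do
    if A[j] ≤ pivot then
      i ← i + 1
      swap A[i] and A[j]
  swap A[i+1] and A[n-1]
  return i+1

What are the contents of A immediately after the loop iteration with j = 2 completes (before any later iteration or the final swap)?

[2, 1, 3, 2, 3, 3, 2]

pivot=2, i=-1
j=0: 3>2, skip
j=1: 2≤2, i=0, swap(0,1) ⇒ [2, 3, 1, 2, 3, 3, 2]
j=2: 1≤2, i=1, swap(1,2) ⇒ [2, 1, 3, 2, 3, 3, 2]
(after j=2) A = [2, 1, 3, 2, 3, 3, 2]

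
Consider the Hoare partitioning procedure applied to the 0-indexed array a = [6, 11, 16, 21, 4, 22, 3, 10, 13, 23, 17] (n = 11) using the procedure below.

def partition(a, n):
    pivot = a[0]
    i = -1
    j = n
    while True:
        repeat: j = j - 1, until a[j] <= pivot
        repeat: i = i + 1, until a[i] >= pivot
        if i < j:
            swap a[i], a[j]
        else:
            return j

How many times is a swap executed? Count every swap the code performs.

pivot=6
j stops at 6 (3), i stops at 0 (6); swap ⇒ [3, 11, 16, 21, 4, 22, 6, 10, 13, 23, 17]
j stops at 4 (4), i stops at 1 (11); swap ⇒ [3, 4, 16, 21, 11, 22, 6, 10, 13, 23, 17]
j stops at 1, i stops at 2; i≥j ⇒ return 1. a=[3, 4, 16, 21, 11, 22, 6, 10, 13, 23, 17]

2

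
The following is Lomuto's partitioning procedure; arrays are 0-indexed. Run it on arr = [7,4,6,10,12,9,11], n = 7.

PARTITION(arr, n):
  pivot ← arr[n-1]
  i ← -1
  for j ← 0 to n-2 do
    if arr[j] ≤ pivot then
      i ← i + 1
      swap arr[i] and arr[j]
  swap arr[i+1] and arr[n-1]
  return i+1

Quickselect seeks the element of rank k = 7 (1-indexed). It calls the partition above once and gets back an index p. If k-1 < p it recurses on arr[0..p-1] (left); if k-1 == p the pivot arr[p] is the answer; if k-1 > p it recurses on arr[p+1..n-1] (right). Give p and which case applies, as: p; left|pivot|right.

5; right

pivot = arr[6] = 11; i = -1
j=0: arr[0]=7 ≤ 11 → i=0, swap arr[0],arr[0] (no change) → [7,4,6,10,12,9,11]
j=1: arr[1]=4 ≤ 11 → i=1, swap arr[1],arr[1] (no change) → [7,4,6,10,12,9,11]
j=2: arr[2]=6 ≤ 11 → i=2, swap arr[2],arr[2] (no change) → [7,4,6,10,12,9,11]
j=3: arr[3]=10 ≤ 11 → i=3, swap arr[3],arr[3] (no change) → [7,4,6,10,12,9,11]
j=4: arr[4]=12 > 11 → no swap
j=5: arr[5]=9 ≤ 11 → i=4, swap arr[4],arr[5] → [7,4,6,10,9,12,11]
final swap arr[5],arr[6] → [7,4,6,10,9,11,12]; return 5
p = 5; k-1 = 6 > 5 ⇒ right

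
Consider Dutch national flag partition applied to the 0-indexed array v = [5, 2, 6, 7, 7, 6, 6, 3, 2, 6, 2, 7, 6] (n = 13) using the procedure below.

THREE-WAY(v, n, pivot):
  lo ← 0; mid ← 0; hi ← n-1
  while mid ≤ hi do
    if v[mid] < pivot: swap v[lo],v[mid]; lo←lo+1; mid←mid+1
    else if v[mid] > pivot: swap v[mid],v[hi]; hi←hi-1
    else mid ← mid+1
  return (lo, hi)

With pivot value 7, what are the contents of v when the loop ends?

[5, 2, 6, 6, 6, 3, 2, 6, 2, 6, 7, 7, 7]

lo=0 mid=0 hi=12
5<7: swap(0,0), lo=1 mid=1 ⇒ [5, 2, 6, 7, 7, 6, 6, 3, 2, 6, 2, 7, 6]
2<7: swap(1,1), lo=2 mid=2 ⇒ [5, 2, 6, 7, 7, 6, 6, 3, 2, 6, 2, 7, 6]
6<7: swap(2,2), lo=3 mid=3 ⇒ [5, 2, 6, 7, 7, 6, 6, 3, 2, 6, 2, 7, 6]
7=7: mid=4
7=7: mid=5
6<7: swap(3,5), lo=4 mid=6 ⇒ [5, 2, 6, 6, 7, 7, 6, 3, 2, 6, 2, 7, 6]
6<7: swap(4,6), lo=5 mid=7 ⇒ [5, 2, 6, 6, 6, 7, 7, 3, 2, 6, 2, 7, 6]
3<7: swap(5,7), lo=6 mid=8 ⇒ [5, 2, 6, 6, 6, 3, 7, 7, 2, 6, 2, 7, 6]
2<7: swap(6,8), lo=7 mid=9 ⇒ [5, 2, 6, 6, 6, 3, 2, 7, 7, 6, 2, 7, 6]
6<7: swap(7,9), lo=8 mid=10 ⇒ [5, 2, 6, 6, 6, 3, 2, 6, 7, 7, 2, 7, 6]
2<7: swap(8,10), lo=9 mid=11 ⇒ [5, 2, 6, 6, 6, 3, 2, 6, 2, 7, 7, 7, 6]
7=7: mid=12
6<7: swap(9,12), lo=10 mid=13 ⇒ [5, 2, 6, 6, 6, 3, 2, 6, 2, 6, 7, 7, 7]
done. lo=10 hi=12; v=[5, 2, 6, 6, 6, 3, 2, 6, 2, 6, 7, 7, 7]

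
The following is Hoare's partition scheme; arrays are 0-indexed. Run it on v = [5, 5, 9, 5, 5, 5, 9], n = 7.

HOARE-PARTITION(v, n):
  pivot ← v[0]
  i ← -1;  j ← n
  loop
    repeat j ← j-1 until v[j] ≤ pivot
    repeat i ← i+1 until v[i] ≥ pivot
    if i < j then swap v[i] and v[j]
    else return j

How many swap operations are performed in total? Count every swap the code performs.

pivot=5
j stops at 5 (5), i stops at 0 (5); swap ⇒ [5, 5, 9, 5, 5, 5, 9]
j stops at 4 (5), i stops at 1 (5); swap ⇒ [5, 5, 9, 5, 5, 5, 9]
j stops at 3 (5), i stops at 2 (9); swap ⇒ [5, 5, 5, 9, 5, 5, 9]
j stops at 2, i stops at 3; i≥j ⇒ return 2. v=[5, 5, 5, 9, 5, 5, 9]

3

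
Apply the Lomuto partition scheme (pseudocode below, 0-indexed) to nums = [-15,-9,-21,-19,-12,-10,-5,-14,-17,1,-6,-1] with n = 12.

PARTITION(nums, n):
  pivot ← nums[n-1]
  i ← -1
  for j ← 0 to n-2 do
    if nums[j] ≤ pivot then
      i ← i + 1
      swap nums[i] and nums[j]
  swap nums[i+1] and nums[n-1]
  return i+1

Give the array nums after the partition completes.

pivot = nums[11] = -1; i = -1
j=0: nums[0]=-15 ≤ -1 → i=0, swap nums[0],nums[0] (no change) → [-15,-9,-21,-19,-12,-10,-5,-14,-17,1,-6,-1]
j=1: nums[1]=-9 ≤ -1 → i=1, swap nums[1],nums[1] (no change) → [-15,-9,-21,-19,-12,-10,-5,-14,-17,1,-6,-1]
j=2: nums[2]=-21 ≤ -1 → i=2, swap nums[2],nums[2] (no change) → [-15,-9,-21,-19,-12,-10,-5,-14,-17,1,-6,-1]
j=3: nums[3]=-19 ≤ -1 → i=3, swap nums[3],nums[3] (no change) → [-15,-9,-21,-19,-12,-10,-5,-14,-17,1,-6,-1]
j=4: nums[4]=-12 ≤ -1 → i=4, swap nums[4],nums[4] (no change) → [-15,-9,-21,-19,-12,-10,-5,-14,-17,1,-6,-1]
j=5: nums[5]=-10 ≤ -1 → i=5, swap nums[5],nums[5] (no change) → [-15,-9,-21,-19,-12,-10,-5,-14,-17,1,-6,-1]
j=6: nums[6]=-5 ≤ -1 → i=6, swap nums[6],nums[6] (no change) → [-15,-9,-21,-19,-12,-10,-5,-14,-17,1,-6,-1]
j=7: nums[7]=-14 ≤ -1 → i=7, swap nums[7],nums[7] (no change) → [-15,-9,-21,-19,-12,-10,-5,-14,-17,1,-6,-1]
j=8: nums[8]=-17 ≤ -1 → i=8, swap nums[8],nums[8] (no change) → [-15,-9,-21,-19,-12,-10,-5,-14,-17,1,-6,-1]
j=9: nums[9]=1 > -1 → no swap
j=10: nums[10]=-6 ≤ -1 → i=9, swap nums[9],nums[10] → [-15,-9,-21,-19,-12,-10,-5,-14,-17,-6,1,-1]
final swap nums[10],nums[11] → [-15,-9,-21,-19,-12,-10,-5,-14,-17,-6,-1,1]; return 10

[-15,-9,-21,-19,-12,-10,-5,-14,-17,-6,-1,1]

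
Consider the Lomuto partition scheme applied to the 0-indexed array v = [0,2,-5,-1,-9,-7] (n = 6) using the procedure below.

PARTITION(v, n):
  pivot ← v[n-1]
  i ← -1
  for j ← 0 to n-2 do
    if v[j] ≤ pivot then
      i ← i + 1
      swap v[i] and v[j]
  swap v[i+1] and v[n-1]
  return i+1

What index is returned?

pivot = v[5] = -7; i = -1
j=0: v[0]=0 > -7 → no swap
j=1: v[1]=2 > -7 → no swap
j=2: v[2]=-5 > -7 → no swap
j=3: v[3]=-1 > -7 → no swap
j=4: v[4]=-9 ≤ -7 → i=0, swap v[0],v[4] → [-9,2,-5,-1,0,-7]
final swap v[1],v[5] → [-9,-7,-5,-1,0,2]; return 1

1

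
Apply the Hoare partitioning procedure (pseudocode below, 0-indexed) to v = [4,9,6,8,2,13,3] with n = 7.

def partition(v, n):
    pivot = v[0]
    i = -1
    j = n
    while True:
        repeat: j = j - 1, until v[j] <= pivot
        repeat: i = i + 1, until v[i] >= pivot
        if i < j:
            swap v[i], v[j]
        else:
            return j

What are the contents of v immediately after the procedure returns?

pivot=4
j stops at 6 (3), i stops at 0 (4); swap ⇒ [3,9,6,8,2,13,4]
j stops at 4 (2), i stops at 1 (9); swap ⇒ [3,2,6,8,9,13,4]
j stops at 1, i stops at 2; i≥j ⇒ return 1. v=[3,2,6,8,9,13,4]

[3,2,6,8,9,13,4]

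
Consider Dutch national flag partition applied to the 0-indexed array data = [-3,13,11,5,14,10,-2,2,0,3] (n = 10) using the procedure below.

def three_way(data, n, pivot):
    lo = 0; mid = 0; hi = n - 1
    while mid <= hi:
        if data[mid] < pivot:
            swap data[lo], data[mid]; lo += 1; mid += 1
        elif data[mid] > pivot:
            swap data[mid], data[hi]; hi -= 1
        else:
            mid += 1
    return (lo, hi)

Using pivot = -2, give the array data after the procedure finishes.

[-3,-2,5,14,10,11,2,0,3,13]

pivot = -2; lo=0, mid=0, hi=9
data[mid]=-3<-2: swap data[0],data[0]; lo=1,mid=1 → [-3,13,11,5,14,10,-2,2,0,3]
data[mid]=13>-2: swap data[1],data[9]; hi=8 → [-3,3,11,5,14,10,-2,2,0,13]
data[mid]=3>-2: swap data[1],data[8]; hi=7 → [-3,0,11,5,14,10,-2,2,3,13]
data[mid]=0>-2: swap data[1],data[7]; hi=6 → [-3,2,11,5,14,10,-2,0,3,13]
data[mid]=2>-2: swap data[1],data[6]; hi=5 → [-3,-2,11,5,14,10,2,0,3,13]
data[mid]=-2=-2: mid=2
data[mid]=11>-2: swap data[2],data[5]; hi=4 → [-3,-2,10,5,14,11,2,0,3,13]
data[mid]=10>-2: swap data[2],data[4]; hi=3 → [-3,-2,14,5,10,11,2,0,3,13]
data[mid]=14>-2: swap data[2],data[3]; hi=2 → [-3,-2,5,14,10,11,2,0,3,13]
data[mid]=5>-2: swap data[2],data[2]; hi=1 → [-3,-2,5,14,10,11,2,0,3,13]
end: lo=1, hi=1; data = [-3,-2,5,14,10,11,2,0,3,13]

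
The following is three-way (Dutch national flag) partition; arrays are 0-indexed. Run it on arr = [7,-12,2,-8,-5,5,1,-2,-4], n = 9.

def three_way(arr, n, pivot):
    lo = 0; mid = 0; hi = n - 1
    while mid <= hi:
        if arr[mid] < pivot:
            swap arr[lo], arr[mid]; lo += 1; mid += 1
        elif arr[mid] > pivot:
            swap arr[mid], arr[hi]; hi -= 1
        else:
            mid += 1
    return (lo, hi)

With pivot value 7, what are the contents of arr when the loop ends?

pivot = 7; lo=0, mid=0, hi=8
arr[mid]=7=7: mid=1
arr[mid]=-12<7: swap arr[0],arr[1]; lo=1,mid=2 → [-12,7,2,-8,-5,5,1,-2,-4]
arr[mid]=2<7: swap arr[1],arr[2]; lo=2,mid=3 → [-12,2,7,-8,-5,5,1,-2,-4]
arr[mid]=-8<7: swap arr[2],arr[3]; lo=3,mid=4 → [-12,2,-8,7,-5,5,1,-2,-4]
arr[mid]=-5<7: swap arr[3],arr[4]; lo=4,mid=5 → [-12,2,-8,-5,7,5,1,-2,-4]
arr[mid]=5<7: swap arr[4],arr[5]; lo=5,mid=6 → [-12,2,-8,-5,5,7,1,-2,-4]
arr[mid]=1<7: swap arr[5],arr[6]; lo=6,mid=7 → [-12,2,-8,-5,5,1,7,-2,-4]
arr[mid]=-2<7: swap arr[6],arr[7]; lo=7,mid=8 → [-12,2,-8,-5,5,1,-2,7,-4]
arr[mid]=-4<7: swap arr[7],arr[8]; lo=8,mid=9 → [-12,2,-8,-5,5,1,-2,-4,7]
end: lo=8, hi=8; arr = [-12,2,-8,-5,5,1,-2,-4,7]

[-12,2,-8,-5,5,1,-2,-4,7]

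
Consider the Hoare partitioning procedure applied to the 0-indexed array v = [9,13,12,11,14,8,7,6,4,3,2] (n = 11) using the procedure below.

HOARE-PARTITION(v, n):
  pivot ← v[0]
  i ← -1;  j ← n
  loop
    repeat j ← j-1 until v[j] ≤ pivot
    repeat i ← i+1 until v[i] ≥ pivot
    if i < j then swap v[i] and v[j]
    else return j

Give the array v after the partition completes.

pivot=9
j stops at 10 (2), i stops at 0 (9); swap ⇒ [2,13,12,11,14,8,7,6,4,3,9]
j stops at 9 (3), i stops at 1 (13); swap ⇒ [2,3,12,11,14,8,7,6,4,13,9]
j stops at 8 (4), i stops at 2 (12); swap ⇒ [2,3,4,11,14,8,7,6,12,13,9]
j stops at 7 (6), i stops at 3 (11); swap ⇒ [2,3,4,6,14,8,7,11,12,13,9]
j stops at 6 (7), i stops at 4 (14); swap ⇒ [2,3,4,6,7,8,14,11,12,13,9]
j stops at 5, i stops at 6; i≥j ⇒ return 5. v=[2,3,4,6,7,8,14,11,12,13,9]

[2,3,4,6,7,8,14,11,12,13,9]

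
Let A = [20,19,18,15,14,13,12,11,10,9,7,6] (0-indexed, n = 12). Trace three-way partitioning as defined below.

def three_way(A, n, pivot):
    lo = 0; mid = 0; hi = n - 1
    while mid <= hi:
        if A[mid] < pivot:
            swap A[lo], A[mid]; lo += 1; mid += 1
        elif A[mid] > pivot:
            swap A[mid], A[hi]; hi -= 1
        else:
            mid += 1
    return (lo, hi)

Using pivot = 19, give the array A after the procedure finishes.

[6,18,15,14,13,12,11,10,9,7,19,20]

pivot = 19; lo=0, mid=0, hi=11
A[mid]=20>19: swap A[0],A[11]; hi=10 → [6,19,18,15,14,13,12,11,10,9,7,20]
A[mid]=6<19: swap A[0],A[0]; lo=1,mid=1 → [6,19,18,15,14,13,12,11,10,9,7,20]
A[mid]=19=19: mid=2
A[mid]=18<19: swap A[1],A[2]; lo=2,mid=3 → [6,18,19,15,14,13,12,11,10,9,7,20]
A[mid]=15<19: swap A[2],A[3]; lo=3,mid=4 → [6,18,15,19,14,13,12,11,10,9,7,20]
A[mid]=14<19: swap A[3],A[4]; lo=4,mid=5 → [6,18,15,14,19,13,12,11,10,9,7,20]
A[mid]=13<19: swap A[4],A[5]; lo=5,mid=6 → [6,18,15,14,13,19,12,11,10,9,7,20]
A[mid]=12<19: swap A[5],A[6]; lo=6,mid=7 → [6,18,15,14,13,12,19,11,10,9,7,20]
A[mid]=11<19: swap A[6],A[7]; lo=7,mid=8 → [6,18,15,14,13,12,11,19,10,9,7,20]
A[mid]=10<19: swap A[7],A[8]; lo=8,mid=9 → [6,18,15,14,13,12,11,10,19,9,7,20]
A[mid]=9<19: swap A[8],A[9]; lo=9,mid=10 → [6,18,15,14,13,12,11,10,9,19,7,20]
A[mid]=7<19: swap A[9],A[10]; lo=10,mid=11 → [6,18,15,14,13,12,11,10,9,7,19,20]
end: lo=10, hi=10; A = [6,18,15,14,13,12,11,10,9,7,19,20]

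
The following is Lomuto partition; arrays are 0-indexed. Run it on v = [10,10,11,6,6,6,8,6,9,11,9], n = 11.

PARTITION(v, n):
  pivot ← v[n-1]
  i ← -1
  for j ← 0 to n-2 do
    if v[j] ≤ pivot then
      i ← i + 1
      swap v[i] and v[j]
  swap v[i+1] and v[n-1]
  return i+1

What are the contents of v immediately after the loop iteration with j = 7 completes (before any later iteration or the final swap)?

pivot = v[10] = 9; i = -1
j=0: v[0]=10 > 9 → no swap
j=1: v[1]=10 > 9 → no swap
j=2: v[2]=11 > 9 → no swap
j=3: v[3]=6 ≤ 9 → i=0, swap v[0],v[3] → [6,10,11,10,6,6,8,6,9,11,9]
j=4: v[4]=6 ≤ 9 → i=1, swap v[1],v[4] → [6,6,11,10,10,6,8,6,9,11,9]
j=5: v[5]=6 ≤ 9 → i=2, swap v[2],v[5] → [6,6,6,10,10,11,8,6,9,11,9]
j=6: v[6]=8 ≤ 9 → i=3, swap v[3],v[6] → [6,6,6,8,10,11,10,6,9,11,9]
j=7: v[7]=6 ≤ 9 → i=4, swap v[4],v[7] → [6,6,6,8,6,11,10,10,9,11,9]
(after j=7) v = [6,6,6,8,6,11,10,10,9,11,9]

[6,6,6,8,6,11,10,10,9,11,9]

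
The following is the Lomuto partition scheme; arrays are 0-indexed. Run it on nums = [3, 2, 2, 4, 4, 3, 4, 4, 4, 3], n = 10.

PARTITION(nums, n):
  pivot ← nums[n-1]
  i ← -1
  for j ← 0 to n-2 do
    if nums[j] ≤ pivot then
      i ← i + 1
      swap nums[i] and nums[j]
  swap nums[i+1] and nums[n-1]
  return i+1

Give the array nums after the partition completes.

[3, 2, 2, 3, 3, 4, 4, 4, 4, 4]

pivot = nums[9] = 3; i = -1
j=0: nums[0]=3 ≤ 3 → i=0, swap nums[0],nums[0] (no change) → [3, 2, 2, 4, 4, 3, 4, 4, 4, 3]
j=1: nums[1]=2 ≤ 3 → i=1, swap nums[1],nums[1] (no change) → [3, 2, 2, 4, 4, 3, 4, 4, 4, 3]
j=2: nums[2]=2 ≤ 3 → i=2, swap nums[2],nums[2] (no change) → [3, 2, 2, 4, 4, 3, 4, 4, 4, 3]
j=3: nums[3]=4 > 3 → no swap
j=4: nums[4]=4 > 3 → no swap
j=5: nums[5]=3 ≤ 3 → i=3, swap nums[3],nums[5] → [3, 2, 2, 3, 4, 4, 4, 4, 4, 3]
j=6: nums[6]=4 > 3 → no swap
j=7: nums[7]=4 > 3 → no swap
j=8: nums[8]=4 > 3 → no swap
final swap nums[4],nums[9] → [3, 2, 2, 3, 3, 4, 4, 4, 4, 4]; return 4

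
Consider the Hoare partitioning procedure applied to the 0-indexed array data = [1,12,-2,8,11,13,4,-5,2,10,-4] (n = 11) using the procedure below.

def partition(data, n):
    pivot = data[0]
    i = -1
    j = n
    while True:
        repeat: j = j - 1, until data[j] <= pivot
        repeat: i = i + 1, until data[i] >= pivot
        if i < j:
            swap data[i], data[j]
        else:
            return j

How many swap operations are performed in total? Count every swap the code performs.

pivot = data[0] = 1; i = -1, j = 11
j→10 (data[10]=-4≤1), i→0 (data[0]=1≥1); i<j, swap → [-4,12,-2,8,11,13,4,-5,2,10,1]
j→7 (data[7]=-5≤1), i→1 (data[1]=12≥1); i<j, swap → [-4,-5,-2,8,11,13,4,12,2,10,1]
j→2, i→3; i≥j, return j=2. data = [-4,-5,-2,8,11,13,4,12,2,10,1]

2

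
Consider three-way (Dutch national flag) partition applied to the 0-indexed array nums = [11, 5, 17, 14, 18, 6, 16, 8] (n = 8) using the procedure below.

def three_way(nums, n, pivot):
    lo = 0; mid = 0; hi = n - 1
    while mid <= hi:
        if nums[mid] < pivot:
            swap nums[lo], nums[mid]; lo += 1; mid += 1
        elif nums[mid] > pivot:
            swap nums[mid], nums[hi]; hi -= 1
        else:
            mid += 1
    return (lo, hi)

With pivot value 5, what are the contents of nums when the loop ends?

lo=0 mid=0 hi=7
11>5: swap(0,7), hi=6 ⇒ [8, 5, 17, 14, 18, 6, 16, 11]
8>5: swap(0,6), hi=5 ⇒ [16, 5, 17, 14, 18, 6, 8, 11]
16>5: swap(0,5), hi=4 ⇒ [6, 5, 17, 14, 18, 16, 8, 11]
6>5: swap(0,4), hi=3 ⇒ [18, 5, 17, 14, 6, 16, 8, 11]
18>5: swap(0,3), hi=2 ⇒ [14, 5, 17, 18, 6, 16, 8, 11]
14>5: swap(0,2), hi=1 ⇒ [17, 5, 14, 18, 6, 16, 8, 11]
17>5: swap(0,1), hi=0 ⇒ [5, 17, 14, 18, 6, 16, 8, 11]
5=5: mid=1
done. lo=0 hi=0; nums=[5, 17, 14, 18, 6, 16, 8, 11]

[5, 17, 14, 18, 6, 16, 8, 11]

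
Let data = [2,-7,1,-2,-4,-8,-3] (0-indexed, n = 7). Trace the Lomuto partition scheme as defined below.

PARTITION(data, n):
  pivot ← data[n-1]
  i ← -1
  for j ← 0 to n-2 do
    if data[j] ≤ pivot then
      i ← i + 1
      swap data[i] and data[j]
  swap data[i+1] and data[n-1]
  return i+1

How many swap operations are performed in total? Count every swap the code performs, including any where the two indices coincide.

4

pivot = data[6] = -3; i = -1
j=0: data[0]=2 > -3 → no swap
j=1: data[1]=-7 ≤ -3 → i=0, swap data[0],data[1] → [-7,2,1,-2,-4,-8,-3]
j=2: data[2]=1 > -3 → no swap
j=3: data[3]=-2 > -3 → no swap
j=4: data[4]=-4 ≤ -3 → i=1, swap data[1],data[4] → [-7,-4,1,-2,2,-8,-3]
j=5: data[5]=-8 ≤ -3 → i=2, swap data[2],data[5] → [-7,-4,-8,-2,2,1,-3]
final swap data[3],data[6] → [-7,-4,-8,-3,2,1,-2]; return 3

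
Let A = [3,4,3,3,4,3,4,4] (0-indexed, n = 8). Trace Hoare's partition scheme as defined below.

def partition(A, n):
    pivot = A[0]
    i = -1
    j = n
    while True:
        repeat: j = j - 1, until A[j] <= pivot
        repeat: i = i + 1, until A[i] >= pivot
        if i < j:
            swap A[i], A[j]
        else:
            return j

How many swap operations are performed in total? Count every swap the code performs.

pivot = A[0] = 3; i = -1, j = 8
j→5 (A[5]=3≤3), i→0 (A[0]=3≥3); i<j, swap → [3,4,3,3,4,3,4,4]
j→3 (A[3]=3≤3), i→1 (A[1]=4≥3); i<j, swap → [3,3,3,4,4,3,4,4]
j→2, i→2; i≥j, return j=2. A = [3,3,3,4,4,3,4,4]

2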